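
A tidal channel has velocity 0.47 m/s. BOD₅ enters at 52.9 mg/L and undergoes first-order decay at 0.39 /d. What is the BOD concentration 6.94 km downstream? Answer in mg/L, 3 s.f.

49.5 mg/L

Travel time t = 6.94 km / 0.47 m/s = 6940/0.47 = 1.477e+04 s = 0.1709 d.
First-order decay: C = 52.9·exp(−0.39·0.1709) = 52.9·0.9355 = 49.49 mg/L.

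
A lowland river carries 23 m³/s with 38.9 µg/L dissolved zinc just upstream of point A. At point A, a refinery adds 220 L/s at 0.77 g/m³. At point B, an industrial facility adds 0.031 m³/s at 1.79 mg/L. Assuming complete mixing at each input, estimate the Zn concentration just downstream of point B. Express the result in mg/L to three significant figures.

38.9 µg/L = 0.0389 mg/L.
220 L/s = 0.22 m³/s.
After input A: C = (23·0.0389 + 0.22·0.77) / 23.22 = 0.04583 mg/L.
After input B: C = (23.22·0.04583 + 0.031·1.79) / 23.25 = 0.04815 mg/L.

0.0482 mg/L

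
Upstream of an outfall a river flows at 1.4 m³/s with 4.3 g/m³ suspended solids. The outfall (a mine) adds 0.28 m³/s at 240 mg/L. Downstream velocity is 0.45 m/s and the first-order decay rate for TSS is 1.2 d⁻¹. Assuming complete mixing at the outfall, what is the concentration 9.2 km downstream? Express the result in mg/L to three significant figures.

32.8 mg/L

After complete mixing, C₀ = (0.28·240 + 1.4·4.3) / 1.68 = 43.58 mg/L.
Travel time t = 9200 m / 0.45 m/s = 2.044e+04 s = 0.2366 d.
C = 43.58·exp(−1.2·0.2366) = 43.58·0.7528 = 32.81 mg/L.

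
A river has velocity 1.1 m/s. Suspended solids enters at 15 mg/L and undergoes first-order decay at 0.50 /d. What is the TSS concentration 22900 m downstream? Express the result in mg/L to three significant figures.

13.3 mg/L

Travel time t = 22900 m / 1.1 m/s = 2.29e+04/1.1 = 2.082e+04 s = 0.241 d.
First-order decay: C = 15·exp(−0.50·0.241) = 15·0.8865 = 13.3 mg/L.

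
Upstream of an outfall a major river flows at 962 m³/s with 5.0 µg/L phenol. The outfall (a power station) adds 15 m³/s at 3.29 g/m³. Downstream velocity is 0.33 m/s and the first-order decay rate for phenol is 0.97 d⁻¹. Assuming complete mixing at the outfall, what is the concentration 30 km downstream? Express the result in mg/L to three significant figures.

0.0200 mg/L

5.0 µg/L = 0.005 mg/L.
After complete mixing, C₀ = (15·3.29 + 962·0.005) / 977 = 0.05544 mg/L.
Travel time t = 3e+04 m / 0.33 m/s = 9.091e+04 s = 1.052 d.
C = 0.05544·exp(−0.97·1.052) = 0.05544·0.3604 = 0.01998 mg/L.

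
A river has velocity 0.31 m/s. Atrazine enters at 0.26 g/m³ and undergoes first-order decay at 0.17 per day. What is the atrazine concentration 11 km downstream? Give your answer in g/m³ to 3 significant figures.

0.242 g/m³

Travel time t = 11 km / 0.31 m/s = 1.1e+04/0.31 = 3.548e+04 s = 0.4107 d.
First-order decay: C = 0.26·exp(−0.17·0.4107) = 0.26·0.9326 = 0.2425 g/m³.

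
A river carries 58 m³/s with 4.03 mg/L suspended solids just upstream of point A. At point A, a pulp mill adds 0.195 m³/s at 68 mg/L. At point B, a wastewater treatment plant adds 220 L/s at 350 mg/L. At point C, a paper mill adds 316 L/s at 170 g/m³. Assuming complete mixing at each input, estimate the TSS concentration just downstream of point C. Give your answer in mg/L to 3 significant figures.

6.43 mg/L

After input A: C = (58·4.03 + 0.195·68) / 58.2 = 4.244 mg/L.
220 L/s = 0.22 m³/s.
After input B: C = (58.2·4.244 + 0.22·350) / 58.41 = 5.547 mg/L.
316 L/s = 0.316 m³/s.
After input C: C = (58.41·5.547 + 0.316·170) / 58.73 = 6.431 mg/L.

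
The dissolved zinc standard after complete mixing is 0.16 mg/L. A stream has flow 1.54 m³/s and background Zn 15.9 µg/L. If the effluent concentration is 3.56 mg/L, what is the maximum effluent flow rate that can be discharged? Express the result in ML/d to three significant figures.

15.9 µg/L = 0.0159 mg/L.
Mass balance at complete mixing: C_std·(Q_w + Q_r) = Q_w·C_e + Q_r·C_b.
Rearranging, Q_w = Q_r·(C_std − C_b)/(C_e − C_std) = 1.54·(0.16 − 0.0159) / (3.56 − 0.16) = 0.06527 m³/s.
= 5.639 ML/d.

5.64 ML/d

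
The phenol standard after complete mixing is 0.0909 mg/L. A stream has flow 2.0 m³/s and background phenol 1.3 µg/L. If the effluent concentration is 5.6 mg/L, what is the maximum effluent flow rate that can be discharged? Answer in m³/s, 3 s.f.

0.0325 m³/s

1.3 µg/L = 0.0013 mg/L.
Mass balance at complete mixing: C_std·(Q_w + Q_r) = Q_w·C_e + Q_r·C_b.
Rearranging, Q_w = Q_r·(C_std − C_b)/(C_e − C_std) = 2.0·(0.0909 − 0.0013) / (5.6 − 0.0909) = 0.03253 m³/s.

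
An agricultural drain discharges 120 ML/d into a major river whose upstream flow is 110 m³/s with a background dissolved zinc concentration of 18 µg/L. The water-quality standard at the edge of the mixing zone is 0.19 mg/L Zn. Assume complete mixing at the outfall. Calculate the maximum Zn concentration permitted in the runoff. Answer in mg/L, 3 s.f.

13.8 mg/L

120 ML/d = 1.389 m³/s.
18 µg/L = 0.018 mg/L.
Mass balance: 0.19·111.4 = 1.389·Cₑ + 110·0.018.
Cₑ = (21.16 − 1.98) / 1.389 = 13.81 mg/L.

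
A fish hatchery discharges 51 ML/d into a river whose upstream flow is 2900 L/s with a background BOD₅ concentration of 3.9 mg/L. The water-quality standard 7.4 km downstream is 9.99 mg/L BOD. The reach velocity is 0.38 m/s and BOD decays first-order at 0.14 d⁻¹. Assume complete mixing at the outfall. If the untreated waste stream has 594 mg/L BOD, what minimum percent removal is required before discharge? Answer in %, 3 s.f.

51 ML/d = 0.5903 m³/s.
2900 L/s = 2.9 m³/s.
Travel time to the compliance point: t = 7400/0.38 = 1.947e+04 s = 0.2254 d; decay factor exp(−0.14·0.2254) = 0.9689.
So the concentration just after mixing may be at most 9.99/0.9689 = 10.31 mg/L.
Mass balance: 10.31·3.49 = 0.5903·Cₑ + 2.9·3.9.
Cₑ = (35.99 − 11.31) / 0.5903 = 41.8 mg/L.
Required removal = 1 − 41.8/594 = 92.96 %.

93.0 %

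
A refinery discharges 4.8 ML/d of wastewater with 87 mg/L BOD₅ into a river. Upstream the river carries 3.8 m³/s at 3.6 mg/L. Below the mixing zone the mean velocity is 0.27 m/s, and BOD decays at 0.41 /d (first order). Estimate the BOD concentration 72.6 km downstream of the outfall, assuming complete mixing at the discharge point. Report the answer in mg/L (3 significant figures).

4.8 ML/d = 0.05556 m³/s.
After complete mixing, C₀ = (0.05556·87 + 3.8·3.6) / 3.856 = 4.802 mg/L.
Travel time t = 7.26e+04 m / 0.27 m/s = 2.689e+05 s = 3.112 d.
C = 4.802·exp(−0.41·3.112) = 4.802·0.2792 = 1.34 mg/L.

1.34 mg/L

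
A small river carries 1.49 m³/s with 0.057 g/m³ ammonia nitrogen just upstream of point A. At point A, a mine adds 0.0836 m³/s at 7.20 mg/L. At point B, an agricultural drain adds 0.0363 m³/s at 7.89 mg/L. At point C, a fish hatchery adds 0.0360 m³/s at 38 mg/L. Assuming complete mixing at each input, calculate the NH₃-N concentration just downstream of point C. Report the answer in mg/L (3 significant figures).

After input A: C = (1.49·0.057 + 0.0836·7.2) / 1.574 = 0.4365 mg/L.
After input B: C = (1.574·0.4365 + 0.0363·7.89) / 1.61 = 0.6045 mg/L.
After input C: C = (1.61·0.6045 + 0.036·38) / 1.646 = 1.422 mg/L.

1.42 mg/L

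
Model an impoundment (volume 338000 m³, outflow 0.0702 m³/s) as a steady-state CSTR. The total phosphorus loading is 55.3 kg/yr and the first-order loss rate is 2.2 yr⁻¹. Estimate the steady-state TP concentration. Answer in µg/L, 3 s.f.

18.7 µg/L

Outflow Q = 0.0702 m³/s × 3.156e+07 s/yr = 2.215e+06 m³/yr.
Steady-state CSTR mass balance: W = Q·C + k·V·C, so C = W/(Q + kV).
Q + kV = 2.215e+06 + 2.2·338000 = 2.959e+06 m³/yr.
C = 55.3/2.959e+06 = 1.869e-05 kg/m³ = 0.01869 mg/L = 18.69 µg/L.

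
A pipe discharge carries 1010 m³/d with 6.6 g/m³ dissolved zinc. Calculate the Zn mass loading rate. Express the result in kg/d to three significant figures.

6.67 kg/d

1010 m³/d = 0.01169 m³/s.
Mass flux = Q·C = 0.01169 m³/s × 6.6 g/m³ = 0.07715 g/s.
= 0.07715 g/s × 86.4 = 6.666 kg/d.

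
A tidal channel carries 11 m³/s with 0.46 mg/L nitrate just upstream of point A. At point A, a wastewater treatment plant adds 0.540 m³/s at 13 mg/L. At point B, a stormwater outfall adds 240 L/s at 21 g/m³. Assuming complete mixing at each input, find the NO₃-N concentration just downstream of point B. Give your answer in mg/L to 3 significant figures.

After input A: C = (11·0.46 + 0.54·13) / 11.54 = 1.047 mg/L.
240 L/s = 0.24 m³/s.
After input B: C = (11.54·1.047 + 0.24·21) / 11.78 = 1.453 mg/L.

1.45 mg/L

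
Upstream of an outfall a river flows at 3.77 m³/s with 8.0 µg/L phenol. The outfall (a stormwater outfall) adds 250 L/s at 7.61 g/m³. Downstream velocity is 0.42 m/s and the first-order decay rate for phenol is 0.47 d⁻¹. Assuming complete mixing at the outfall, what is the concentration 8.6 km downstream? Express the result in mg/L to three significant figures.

0.430 mg/L

250 L/s = 0.25 m³/s.
8.0 µg/L = 0.008 mg/L.
After complete mixing, C₀ = (0.25·7.61 + 3.77·0.008) / 4.02 = 0.4808 mg/L.
Travel time t = 8600 m / 0.42 m/s = 2.048e+04 s = 0.237 d.
C = 0.4808·exp(−0.47·0.237) = 0.4808·0.8946 = 0.4301 mg/L.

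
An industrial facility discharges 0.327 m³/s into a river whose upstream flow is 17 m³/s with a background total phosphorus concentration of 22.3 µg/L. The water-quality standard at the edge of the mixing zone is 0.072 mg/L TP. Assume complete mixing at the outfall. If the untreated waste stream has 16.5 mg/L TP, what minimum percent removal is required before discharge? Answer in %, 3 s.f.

22.3 µg/L = 0.0223 mg/L.
Mass balance: 0.072·17.33 = 0.327·Cₑ + 17·0.0223.
Cₑ = (1.248 − 0.3791) / 0.327 = 2.656 mg/L.
Required removal = 1 − 2.656/16.5 = 83.9 %.

83.9 %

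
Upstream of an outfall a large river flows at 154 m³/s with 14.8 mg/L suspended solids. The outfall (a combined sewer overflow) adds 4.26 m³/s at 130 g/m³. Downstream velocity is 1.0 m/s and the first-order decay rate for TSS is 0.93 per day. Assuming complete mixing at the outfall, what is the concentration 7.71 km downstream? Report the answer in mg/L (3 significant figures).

16.5 mg/L

After complete mixing, C₀ = (4.26·130 + 154·14.8) / 158.3 = 17.9 mg/L.
Travel time t = 7710 m / 1.0 m/s = 7710 s = 0.08924 d.
C = 17.9·exp(−0.93·0.08924) = 17.9·0.9204 = 16.48 mg/L.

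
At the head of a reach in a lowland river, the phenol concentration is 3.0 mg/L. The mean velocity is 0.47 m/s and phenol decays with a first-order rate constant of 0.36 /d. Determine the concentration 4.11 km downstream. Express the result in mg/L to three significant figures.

Travel time t = 4.11 km / 0.47 m/s = 4110/0.47 = 8745 s = 0.1012 d.
First-order decay: C = 3.0·exp(−0.36·0.1012) = 3.0·0.9642 = 2.893 mg/L.

2.89 mg/L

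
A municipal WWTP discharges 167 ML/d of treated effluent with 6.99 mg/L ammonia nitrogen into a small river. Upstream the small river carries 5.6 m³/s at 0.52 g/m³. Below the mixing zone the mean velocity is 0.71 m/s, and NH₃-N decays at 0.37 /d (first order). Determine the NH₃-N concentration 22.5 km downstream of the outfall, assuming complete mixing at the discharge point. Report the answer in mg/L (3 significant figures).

167 ML/d = 1.933 m³/s.
After complete mixing, C₀ = (1.933·6.99 + 5.6·0.52) / 7.533 = 2.18 mg/L.
Travel time t = 2.25e+04 m / 0.71 m/s = 3.169e+04 s = 0.3668 d.
C = 2.18·exp(−0.37·0.3668) = 2.18·0.8731 = 1.903 mg/L.

1.90 mg/L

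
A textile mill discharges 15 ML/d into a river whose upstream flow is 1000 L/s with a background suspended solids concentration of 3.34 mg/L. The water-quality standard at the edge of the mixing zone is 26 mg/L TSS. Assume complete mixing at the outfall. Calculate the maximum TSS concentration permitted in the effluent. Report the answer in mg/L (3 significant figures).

157 mg/L

15 ML/d = 0.1736 m³/s.
1000 L/s = 1 m³/s.
Mass balance: 26·1.174 = 0.1736·Cₑ + 1·3.34.
Cₑ = (30.51 − 3.34) / 0.1736 = 156.5 mg/L.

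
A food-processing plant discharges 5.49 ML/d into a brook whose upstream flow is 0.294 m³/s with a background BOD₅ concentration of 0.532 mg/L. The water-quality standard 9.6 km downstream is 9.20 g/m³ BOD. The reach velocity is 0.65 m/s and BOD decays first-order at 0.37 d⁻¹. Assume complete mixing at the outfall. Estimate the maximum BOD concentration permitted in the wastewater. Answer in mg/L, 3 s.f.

52.7 mg/L

5.49 ML/d = 0.06354 m³/s.
Travel time to the compliance point: t = 9600/0.65 = 1.477e+04 s = 0.1709 d; decay factor exp(−0.37·0.1709) = 0.9387.
So the concentration just after mixing may be at most 9.2/0.9387 = 9.801 mg/L.
Mass balance: 9.801·0.3575 = 0.06354·Cₑ + 0.294·0.532.
Cₑ = (3.504 − 0.1564) / 0.06354 = 52.69 mg/L.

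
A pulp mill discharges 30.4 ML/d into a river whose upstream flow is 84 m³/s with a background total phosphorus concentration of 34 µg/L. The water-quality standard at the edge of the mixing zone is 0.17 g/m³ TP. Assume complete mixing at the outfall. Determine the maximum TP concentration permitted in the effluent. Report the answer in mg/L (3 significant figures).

30.4 ML/d = 0.3519 m³/s.
34 µg/L = 0.034 mg/L.
Mass balance: 0.17·84.35 = 0.3519·Cₑ + 84·0.034.
Cₑ = (14.34 − 2.856) / 0.3519 = 32.64 mg/L.

32.6 mg/L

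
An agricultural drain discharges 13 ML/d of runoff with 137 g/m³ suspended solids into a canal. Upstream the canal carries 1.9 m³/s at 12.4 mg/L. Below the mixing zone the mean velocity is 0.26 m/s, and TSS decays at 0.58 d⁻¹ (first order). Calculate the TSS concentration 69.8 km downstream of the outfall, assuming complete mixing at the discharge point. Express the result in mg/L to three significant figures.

13 ML/d = 0.1505 m³/s.
After complete mixing, C₀ = (0.1505·137 + 1.9·12.4) / 2.05 = 21.54 mg/L.
Travel time t = 6.98e+04 m / 0.26 m/s = 2.685e+05 s = 3.107 d.
C = 21.54·exp(−0.58·3.107) = 21.54·0.1649 = 3.553 mg/L.

3.55 mg/L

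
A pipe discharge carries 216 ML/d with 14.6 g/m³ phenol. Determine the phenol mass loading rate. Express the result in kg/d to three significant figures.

216 ML/d = 2.5 m³/s.
Mass flux = Q·C = 2.5 m³/s × 14.6 g/m³ = 36.5 g/s.
= 36.5 g/s × 86.4 = 3154 kg/d.

3150 kg/d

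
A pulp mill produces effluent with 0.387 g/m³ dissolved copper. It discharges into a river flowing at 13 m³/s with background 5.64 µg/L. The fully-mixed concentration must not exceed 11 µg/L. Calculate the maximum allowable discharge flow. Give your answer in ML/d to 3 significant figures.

16.0 ML/d

5.64 µg/L = 0.00564 mg/L.
11 µg/L = 0.011 mg/L.
Mass balance at complete mixing: C_std·(Q_w + Q_r) = Q_w·C_e + Q_r·C_b.
Rearranging, Q_w = Q_r·(C_std − C_b)/(C_e − C_std) = 13·(0.011 − 0.00564) / (0.387 − 0.011) = 0.1853 m³/s.
= 16.01 ML/d.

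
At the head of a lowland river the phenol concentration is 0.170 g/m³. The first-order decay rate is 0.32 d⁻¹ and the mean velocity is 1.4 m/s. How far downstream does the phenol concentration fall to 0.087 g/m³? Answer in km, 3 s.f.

From C = C₀·e^(−kt), t = ln(C₀/C)/k = ln(0.170/0.087)/0.32 = 0.6699/0.32 = 2.093 d.
Distance = v·t = 1.4 m/s × 1.809e+05 s = 2.532e+05 m = 253.2 km.

253 km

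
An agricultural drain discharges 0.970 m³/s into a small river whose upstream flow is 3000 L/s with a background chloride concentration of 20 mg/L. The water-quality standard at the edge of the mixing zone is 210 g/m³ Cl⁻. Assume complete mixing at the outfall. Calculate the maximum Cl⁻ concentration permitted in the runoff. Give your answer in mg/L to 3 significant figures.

798 mg/L

3000 L/s = 3 m³/s.
Mass balance: 210·3.97 = 0.97·Cₑ + 3·20.
Cₑ = (833.7 − 60) / 0.97 = 797.6 mg/L.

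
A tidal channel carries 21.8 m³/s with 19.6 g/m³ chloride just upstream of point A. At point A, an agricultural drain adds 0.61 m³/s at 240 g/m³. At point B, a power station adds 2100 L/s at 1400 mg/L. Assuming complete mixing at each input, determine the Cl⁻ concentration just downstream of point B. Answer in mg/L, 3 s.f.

After input A: C = (21.8·19.6 + 0.61·240) / 22.41 = 25.6 mg/L.
2100 L/s = 2.1 m³/s.
After input B: C = (22.41·25.6 + 2.1·1400) / 24.51 = 143.4 mg/L.

143 mg/L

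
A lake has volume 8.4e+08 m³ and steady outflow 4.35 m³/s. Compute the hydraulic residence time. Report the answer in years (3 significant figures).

6.12 yr

Q = 4.35 m³/s × 3.156e+07 s/yr = 1.373e+08 m³/yr.
Hydraulic residence time τ = V/Q = 8.4e+08/1.373e+08 = 6.119 yr.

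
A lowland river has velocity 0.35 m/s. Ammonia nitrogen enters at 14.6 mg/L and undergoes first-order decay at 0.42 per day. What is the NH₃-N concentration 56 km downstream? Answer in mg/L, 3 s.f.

Travel time t = 56 km / 0.35 m/s = 5.6e+04/0.35 = 1.6e+05 s = 1.852 d.
First-order decay: C = 14.6·exp(−0.42·1.852) = 14.6·0.4594 = 6.708 mg/L.

6.71 mg/L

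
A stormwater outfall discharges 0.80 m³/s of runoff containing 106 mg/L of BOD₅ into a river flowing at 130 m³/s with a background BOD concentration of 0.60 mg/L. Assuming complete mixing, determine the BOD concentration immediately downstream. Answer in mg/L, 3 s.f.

1.24 mg/L

Conservation of mass across the mixing zone: C = (0.8·106 + 130·0.6) / (0.8 + 130) = 162.8/130.8 = 1.245 mg/L.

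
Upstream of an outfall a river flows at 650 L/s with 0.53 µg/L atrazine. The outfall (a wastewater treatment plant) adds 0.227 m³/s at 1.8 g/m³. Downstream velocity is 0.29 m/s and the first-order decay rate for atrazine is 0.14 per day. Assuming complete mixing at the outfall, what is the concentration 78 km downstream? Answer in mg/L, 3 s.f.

0.302 mg/L

650 L/s = 0.65 m³/s.
0.53 µg/L = 0.00053 mg/L.
After complete mixing, C₀ = (0.227·1.8 + 0.65·0.00053) / 0.877 = 0.4663 mg/L.
Travel time t = 7.8e+04 m / 0.29 m/s = 2.69e+05 s = 3.113 d.
C = 0.4663·exp(−0.14·3.113) = 0.4663·0.6467 = 0.3016 mg/L.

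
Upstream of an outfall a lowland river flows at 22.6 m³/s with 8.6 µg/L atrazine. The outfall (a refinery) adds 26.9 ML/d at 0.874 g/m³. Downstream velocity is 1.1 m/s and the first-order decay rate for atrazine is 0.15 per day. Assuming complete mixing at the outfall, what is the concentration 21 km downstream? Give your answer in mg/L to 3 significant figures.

26.9 ML/d = 0.3113 m³/s.
8.6 µg/L = 0.0086 mg/L.
After complete mixing, C₀ = (0.3113·0.874 + 22.6·0.0086) / 22.91 = 0.02036 mg/L.
Travel time t = 2.1e+04 m / 1.1 m/s = 1.909e+04 s = 0.221 d.
C = 0.02036·exp(−0.15·0.221) = 0.02036·0.9674 = 0.0197 mg/L.

0.0197 mg/L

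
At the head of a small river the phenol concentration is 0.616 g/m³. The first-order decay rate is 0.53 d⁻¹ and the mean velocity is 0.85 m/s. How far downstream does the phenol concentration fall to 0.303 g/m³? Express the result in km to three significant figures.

98.3 km

From C = C₀·e^(−kt), t = ln(C₀/C)/k = ln(0.616/0.303)/0.53 = 0.7095/0.53 = 1.339 d.
Distance = v·t = 0.85 m/s × 1.157e+05 s = 9.831e+04 m = 98.31 km.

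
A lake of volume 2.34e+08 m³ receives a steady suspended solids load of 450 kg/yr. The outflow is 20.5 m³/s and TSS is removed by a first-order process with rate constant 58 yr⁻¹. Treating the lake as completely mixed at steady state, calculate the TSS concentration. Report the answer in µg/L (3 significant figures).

Outflow Q = 20.5 m³/s × 3.156e+07 s/yr = 6.469e+08 m³/yr.
Steady-state CSTR mass balance: W = Q·C + k·V·C, so C = W/(Q + kV).
Q + kV = 6.469e+08 + 58·2.34e+08 = 1.422e+10 m³/yr.
C = 450/1.422e+10 = 3.165e-08 kg/m³ = 3.165e-05 mg/L = 0.03165 µg/L.

0.0316 µg/L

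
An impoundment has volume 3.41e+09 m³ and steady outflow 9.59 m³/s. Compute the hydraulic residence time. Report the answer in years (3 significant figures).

Q = 9.59 m³/s × 3.156e+07 s/yr = 3.026e+08 m³/yr.
Hydraulic residence time τ = V/Q = 3.41e+09/3.026e+08 = 11.27 yr.

11.3 yr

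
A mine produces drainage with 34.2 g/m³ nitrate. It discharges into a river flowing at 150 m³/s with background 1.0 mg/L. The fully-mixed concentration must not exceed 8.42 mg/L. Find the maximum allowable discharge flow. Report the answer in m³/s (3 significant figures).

Mass balance at complete mixing: C_std·(Q_w + Q_r) = Q_w·C_e + Q_r·C_b.
Rearranging, Q_w = Q_r·(C_std − C_b)/(C_e − C_std) = 150·(8.42 − 1) / (34.2 − 8.42) = 43.17 m³/s.

43.2 m³/s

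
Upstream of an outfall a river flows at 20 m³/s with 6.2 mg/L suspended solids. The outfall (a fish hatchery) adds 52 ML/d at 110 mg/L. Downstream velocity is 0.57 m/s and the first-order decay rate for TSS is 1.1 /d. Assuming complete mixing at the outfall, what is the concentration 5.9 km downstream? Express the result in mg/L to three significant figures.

8.09 mg/L

52 ML/d = 0.6019 m³/s.
After complete mixing, C₀ = (0.6019·110 + 20·6.2) / 20.6 = 9.232 mg/L.
Travel time t = 5900 m / 0.57 m/s = 1.035e+04 s = 0.1198 d.
C = 9.232·exp(−1.1·0.1198) = 9.232·0.8765 = 8.092 mg/L.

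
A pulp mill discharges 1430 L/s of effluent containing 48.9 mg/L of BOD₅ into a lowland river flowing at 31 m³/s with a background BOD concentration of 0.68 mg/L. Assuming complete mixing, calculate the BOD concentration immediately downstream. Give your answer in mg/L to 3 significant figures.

1430 L/s = 1.43 m³/s.
Flow-weighted mixing gives C = (1.43·48.9 + 31·0.68) / (1.43 + 31) = 91.01/32.43 = 2.806 mg/L.

2.81 mg/L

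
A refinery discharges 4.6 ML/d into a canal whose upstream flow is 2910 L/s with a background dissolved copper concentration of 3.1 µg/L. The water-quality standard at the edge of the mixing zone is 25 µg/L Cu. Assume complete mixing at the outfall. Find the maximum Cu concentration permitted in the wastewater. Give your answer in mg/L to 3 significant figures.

4.6 ML/d = 0.05324 m³/s.
2910 L/s = 2.91 m³/s.
3.1 µg/L = 0.0031 mg/L.
25 µg/L = 0.025 mg/L.
Mass balance: 0.025·2.963 = 0.05324·Cₑ + 2.91·0.0031.
Cₑ = (0.07408 − 0.009021) / 0.05324 = 1.222 mg/L.

1.22 mg/L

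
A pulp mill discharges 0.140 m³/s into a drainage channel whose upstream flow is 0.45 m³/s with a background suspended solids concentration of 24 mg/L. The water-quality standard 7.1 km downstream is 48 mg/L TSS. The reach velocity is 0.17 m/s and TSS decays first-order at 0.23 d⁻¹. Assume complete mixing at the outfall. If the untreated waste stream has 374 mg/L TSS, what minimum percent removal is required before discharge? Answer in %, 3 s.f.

Travel time to the compliance point: t = 7100/0.17 = 4.176e+04 s = 0.4834 d; decay factor exp(−0.23·0.4834) = 0.8948.
So the concentration just after mixing may be at most 48/0.8948 = 53.64 mg/L.
Mass balance: 53.64·0.59 = 0.14·Cₑ + 0.45·24.
Cₑ = (31.65 − 10.8) / 0.14 = 148.9 mg/L.
Required removal = 1 − 148.9/374 = 60.18 %.

60.2 %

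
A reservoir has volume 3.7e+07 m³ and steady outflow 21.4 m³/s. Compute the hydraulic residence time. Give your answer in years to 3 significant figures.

Q = 21.4 m³/s × 3.156e+07 s/yr = 6.753e+08 m³/yr.
Hydraulic residence time τ = V/Q = 3.7e+07/6.753e+08 = 0.05479 yr.

0.0548 yr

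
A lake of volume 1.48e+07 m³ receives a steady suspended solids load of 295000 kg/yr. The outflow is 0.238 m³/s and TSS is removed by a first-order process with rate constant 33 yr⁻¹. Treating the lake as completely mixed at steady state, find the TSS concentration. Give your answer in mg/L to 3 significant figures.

0.595 mg/L

Outflow Q = 0.238 m³/s × 3.156e+07 s/yr = 7.511e+06 m³/yr.
Steady-state CSTR mass balance: W = Q·C + k·V·C, so C = W/(Q + kV).
Q + kV = 7.511e+06 + 33·1.48e+07 = 4.959e+08 m³/yr.
C = 295000/4.959e+08 = 0.0005949 kg/m³ = 0.5949 mg/L.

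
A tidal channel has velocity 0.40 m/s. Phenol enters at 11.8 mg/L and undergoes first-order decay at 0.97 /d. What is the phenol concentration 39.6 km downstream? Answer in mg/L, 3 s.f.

3.88 mg/L

Travel time t = 39.6 km / 0.40 m/s = 3.96e+04/0.40 = 9.9e+04 s = 1.146 d.
First-order decay: C = 11.8·exp(−0.97·1.146) = 11.8·0.3291 = 3.883 mg/L.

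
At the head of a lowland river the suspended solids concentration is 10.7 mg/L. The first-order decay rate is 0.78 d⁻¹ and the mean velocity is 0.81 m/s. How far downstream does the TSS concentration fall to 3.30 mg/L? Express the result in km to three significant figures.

106 km

From C = C₀·e^(−kt), t = ln(C₀/C)/k = ln(10.7/3.30)/0.78 = 1.176/0.78 = 1.508 d.
Distance = v·t = 0.81 m/s × 1.303e+05 s = 1.055e+05 m = 105.5 km.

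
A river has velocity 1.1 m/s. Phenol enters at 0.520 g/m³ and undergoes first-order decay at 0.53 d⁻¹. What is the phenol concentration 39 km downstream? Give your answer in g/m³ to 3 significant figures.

0.418 g/m³

Travel time t = 39 km / 1.1 m/s = 3.9e+04/1.1 = 3.545e+04 s = 0.4104 d.
First-order decay: C = 0.520·exp(−0.53·0.4104) = 0.520·0.8045 = 0.4184 g/m³.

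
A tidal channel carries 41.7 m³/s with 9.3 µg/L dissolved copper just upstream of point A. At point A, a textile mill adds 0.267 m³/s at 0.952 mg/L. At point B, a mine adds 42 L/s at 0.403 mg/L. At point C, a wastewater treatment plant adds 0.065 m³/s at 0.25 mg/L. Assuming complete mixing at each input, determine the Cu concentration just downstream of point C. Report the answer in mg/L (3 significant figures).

0.0160 mg/L

9.3 µg/L = 0.0093 mg/L.
After input A: C = (41.7·0.0093 + 0.267·0.952) / 41.97 = 0.0153 mg/L.
42 L/s = 0.042 m³/s.
After input B: C = (41.97·0.0153 + 0.042·0.403) / 42.01 = 0.01569 mg/L.
After input C: C = (42.01·0.01569 + 0.065·0.25) / 42.07 = 0.01605 mg/L.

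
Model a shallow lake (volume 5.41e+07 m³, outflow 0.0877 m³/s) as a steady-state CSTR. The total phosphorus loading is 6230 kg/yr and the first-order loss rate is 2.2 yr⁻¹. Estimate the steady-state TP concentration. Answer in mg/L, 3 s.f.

0.0512 mg/L

Outflow Q = 0.0877 m³/s × 3.156e+07 s/yr = 2.768e+06 m³/yr.
Steady-state CSTR mass balance: W = Q·C + k·V·C, so C = W/(Q + kV).
Q + kV = 2.768e+06 + 2.2·5.41e+07 = 1.218e+08 m³/yr.
C = 6230/1.218e+08 = 5.115e-05 kg/m³ = 0.05115 mg/L.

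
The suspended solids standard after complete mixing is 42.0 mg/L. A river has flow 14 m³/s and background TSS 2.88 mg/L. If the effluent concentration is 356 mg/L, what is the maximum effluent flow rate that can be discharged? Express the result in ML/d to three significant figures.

151 ML/d

Mass balance at complete mixing: C_std·(Q_w + Q_r) = Q_w·C_e + Q_r·C_b.
Rearranging, Q_w = Q_r·(C_std − C_b)/(C_e − C_std) = 14·(42 − 2.88) / (356 − 42) = 1.744 m³/s.
= 150.7 ML/d.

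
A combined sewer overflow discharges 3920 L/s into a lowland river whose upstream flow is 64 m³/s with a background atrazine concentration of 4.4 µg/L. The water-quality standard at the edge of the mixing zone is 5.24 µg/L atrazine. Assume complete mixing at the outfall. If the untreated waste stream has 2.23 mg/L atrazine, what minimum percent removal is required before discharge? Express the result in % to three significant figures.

99.2 %

3920 L/s = 3.92 m³/s.
4.4 µg/L = 0.0044 mg/L.
5.24 µg/L = 0.00524 mg/L.
Mass balance: 0.00524·67.92 = 3.92·Cₑ + 64·0.0044.
Cₑ = (0.3559 − 0.2816) / 3.92 = 0.01895 mg/L.
Required removal = 1 − 0.01895/2.23 = 99.15 %.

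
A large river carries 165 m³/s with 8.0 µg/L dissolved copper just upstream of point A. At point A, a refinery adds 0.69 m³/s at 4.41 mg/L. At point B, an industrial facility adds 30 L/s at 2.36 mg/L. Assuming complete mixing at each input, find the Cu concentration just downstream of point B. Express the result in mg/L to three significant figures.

0.0268 mg/L

8.0 µg/L = 0.008 mg/L.
After input A: C = (165·0.008 + 0.69·4.41) / 165.7 = 0.02633 mg/L.
30 L/s = 0.03 m³/s.
After input B: C = (165.7·0.02633 + 0.03·2.36) / 165.7 = 0.02675 mg/L.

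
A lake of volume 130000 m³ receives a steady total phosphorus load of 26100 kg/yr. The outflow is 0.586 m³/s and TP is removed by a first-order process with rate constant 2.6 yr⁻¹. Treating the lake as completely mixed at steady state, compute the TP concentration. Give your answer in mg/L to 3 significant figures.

Outflow Q = 0.586 m³/s × 3.156e+07 s/yr = 1.849e+07 m³/yr.
Steady-state CSTR mass balance: W = Q·C + k·V·C, so C = W/(Q + kV).
Q + kV = 1.849e+07 + 2.6·130000 = 1.883e+07 m³/yr.
C = 26100/1.883e+07 = 0.001386 kg/m³ = 1.386 mg/L.

1.39 mg/L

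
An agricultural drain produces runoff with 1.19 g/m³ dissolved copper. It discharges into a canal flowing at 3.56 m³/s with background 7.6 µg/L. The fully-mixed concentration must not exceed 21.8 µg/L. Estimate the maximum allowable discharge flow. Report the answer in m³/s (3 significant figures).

7.6 µg/L = 0.0076 mg/L.
21.8 µg/L = 0.0218 mg/L.
Mass balance at complete mixing: C_std·(Q_w + Q_r) = Q_w·C_e + Q_r·C_b.
Rearranging, Q_w = Q_r·(C_std − C_b)/(C_e − C_std) = 3.56·(0.0218 − 0.0076) / (1.19 − 0.0218) = 0.04327 m³/s.

0.0433 m³/s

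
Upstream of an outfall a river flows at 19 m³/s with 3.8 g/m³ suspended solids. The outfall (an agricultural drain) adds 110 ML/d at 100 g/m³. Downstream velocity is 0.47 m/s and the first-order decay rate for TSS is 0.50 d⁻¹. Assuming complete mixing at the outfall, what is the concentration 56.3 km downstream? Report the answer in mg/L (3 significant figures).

110 ML/d = 1.273 m³/s.
After complete mixing, C₀ = (1.273·100 + 19·3.8) / 20.27 = 9.841 mg/L.
Travel time t = 5.63e+04 m / 0.47 m/s = 1.198e+05 s = 1.386 d.
C = 9.841·exp(−0.50·1.386) = 9.841·0.5 = 4.92 mg/L.

4.92 mg/L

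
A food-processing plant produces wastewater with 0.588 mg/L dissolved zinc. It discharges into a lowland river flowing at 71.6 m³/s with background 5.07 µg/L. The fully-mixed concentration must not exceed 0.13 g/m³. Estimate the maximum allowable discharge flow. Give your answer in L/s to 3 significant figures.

5.07 µg/L = 0.00507 mg/L.
Mass balance at complete mixing: C_std·(Q_w + Q_r) = Q_w·C_e + Q_r·C_b.
Rearranging, Q_w = Q_r·(C_std − C_b)/(C_e − C_std) = 71.6·(0.13 − 0.00507) / (0.588 − 0.13) = 19.53 m³/s.
= 1.953e+04 L/s.

19500 L/s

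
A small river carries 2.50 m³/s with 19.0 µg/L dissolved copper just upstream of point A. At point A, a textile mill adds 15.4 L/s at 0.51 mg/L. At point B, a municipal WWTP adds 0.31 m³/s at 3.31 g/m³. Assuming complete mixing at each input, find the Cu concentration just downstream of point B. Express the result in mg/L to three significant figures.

19.0 µg/L = 0.019 mg/L.
15.4 L/s = 0.0154 m³/s.
After input A: C = (2.5·0.019 + 0.0154·0.51) / 2.515 = 0.02201 mg/L.
After input B: C = (2.515·0.02201 + 0.31·3.31) / 2.825 = 0.3828 mg/L.

0.383 mg/L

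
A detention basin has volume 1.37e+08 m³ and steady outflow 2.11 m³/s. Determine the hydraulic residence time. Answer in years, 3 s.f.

2.06 yr

Q = 2.11 m³/s × 3.156e+07 s/yr = 6.659e+07 m³/yr.
Hydraulic residence time τ = V/Q = 1.37e+08/6.659e+07 = 2.057 yr.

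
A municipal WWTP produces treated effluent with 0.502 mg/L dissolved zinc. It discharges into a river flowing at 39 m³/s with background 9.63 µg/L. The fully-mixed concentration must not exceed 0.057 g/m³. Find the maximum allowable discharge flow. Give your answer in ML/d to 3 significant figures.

359 ML/d

9.63 µg/L = 0.00963 mg/L.
Mass balance at complete mixing: C_std·(Q_w + Q_r) = Q_w·C_e + Q_r·C_b.
Rearranging, Q_w = Q_r·(C_std − C_b)/(C_e − C_std) = 39·(0.057 − 0.00963) / (0.502 − 0.057) = 4.152 m³/s.
= 358.7 ML/d.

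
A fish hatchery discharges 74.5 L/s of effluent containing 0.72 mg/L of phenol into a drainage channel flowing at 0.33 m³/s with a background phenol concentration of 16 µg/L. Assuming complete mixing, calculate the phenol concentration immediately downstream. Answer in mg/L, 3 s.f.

0.146 mg/L

74.5 L/s = 0.0745 m³/s.
16 µg/L = 0.016 mg/L.
By mass balance at complete mixing, C = (0.0745·0.72 + 0.33·0.016) / (0.0745 + 0.33) = 0.05892/0.4045 = 0.1457 mg/L.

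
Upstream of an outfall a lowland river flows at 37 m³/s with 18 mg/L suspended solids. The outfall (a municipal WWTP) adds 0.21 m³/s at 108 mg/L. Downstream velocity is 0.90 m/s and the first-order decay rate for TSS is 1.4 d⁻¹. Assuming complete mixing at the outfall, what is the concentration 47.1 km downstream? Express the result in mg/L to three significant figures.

7.93 mg/L

After complete mixing, C₀ = (0.21·108 + 37·18) / 37.21 = 18.51 mg/L.
Travel time t = 4.71e+04 m / 0.90 m/s = 5.233e+04 s = 0.6057 d.
C = 18.51·exp(−1.4·0.6057) = 18.51·0.4283 = 7.926 mg/L.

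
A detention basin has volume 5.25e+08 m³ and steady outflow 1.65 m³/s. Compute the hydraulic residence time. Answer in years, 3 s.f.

Q = 1.65 m³/s × 3.156e+07 s/yr = 5.207e+07 m³/yr.
Hydraulic residence time τ = V/Q = 5.25e+08/5.207e+07 = 10.08 yr.

10.1 yr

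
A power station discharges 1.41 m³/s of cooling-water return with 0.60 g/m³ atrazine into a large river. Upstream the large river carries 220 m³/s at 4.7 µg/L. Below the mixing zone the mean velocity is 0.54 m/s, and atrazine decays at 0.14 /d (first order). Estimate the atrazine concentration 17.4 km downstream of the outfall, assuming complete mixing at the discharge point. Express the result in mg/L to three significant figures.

4.7 µg/L = 0.0047 mg/L.
After complete mixing, C₀ = (1.41·0.6 + 220·0.0047) / 221.4 = 0.008491 mg/L.
Travel time t = 1.74e+04 m / 0.54 m/s = 3.222e+04 s = 0.3729 d.
C = 0.008491·exp(−0.14·0.3729) = 0.008491·0.9491 = 0.008059 mg/L.

0.00806 mg/L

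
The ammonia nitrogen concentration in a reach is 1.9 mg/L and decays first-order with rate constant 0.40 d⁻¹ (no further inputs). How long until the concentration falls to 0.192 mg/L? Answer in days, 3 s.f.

t = ln(C₀/C)/k = ln(1.9/0.192)/0.40 = 2.292/0.40 = 5.73 d.

5.73 d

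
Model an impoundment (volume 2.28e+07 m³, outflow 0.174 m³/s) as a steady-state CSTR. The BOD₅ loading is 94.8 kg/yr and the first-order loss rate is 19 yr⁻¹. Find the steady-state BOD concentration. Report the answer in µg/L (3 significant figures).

0.216 µg/L

Outflow Q = 0.174 m³/s × 3.156e+07 s/yr = 5.491e+06 m³/yr.
Steady-state CSTR mass balance: W = Q·C + k·V·C, so C = W/(Q + kV).
Q + kV = 5.491e+06 + 19·2.28e+07 = 4.387e+08 m³/yr.
C = 94.8/4.387e+08 = 2.161e-07 kg/m³ = 0.0002161 mg/L = 0.2161 µg/L.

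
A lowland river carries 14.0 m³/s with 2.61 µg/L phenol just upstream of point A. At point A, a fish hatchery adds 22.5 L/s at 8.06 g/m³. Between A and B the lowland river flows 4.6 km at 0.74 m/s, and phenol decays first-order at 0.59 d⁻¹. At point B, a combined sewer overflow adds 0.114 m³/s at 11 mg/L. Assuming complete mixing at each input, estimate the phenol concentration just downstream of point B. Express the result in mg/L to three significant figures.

2.61 µg/L = 0.00261 mg/L.
22.5 L/s = 0.0225 m³/s.
After input A: C = (14·0.00261 + 0.0225·8.06) / 14.02 = 0.01554 mg/L.
Over the 4.6 km reach to input B (t = 6216 s = 0.07195 d), decay gives C = 0.01554·exp(−0.59·0.07195) = 0.01489 mg/L.
After input B: C = (14.02·0.01489 + 0.114·11) / 14.14 = 0.1035 mg/L.

0.103 mg/L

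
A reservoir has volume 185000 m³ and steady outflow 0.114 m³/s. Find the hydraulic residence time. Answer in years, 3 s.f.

Q = 0.114 m³/s × 3.156e+07 s/yr = 3.598e+06 m³/yr.
Hydraulic residence time τ = V/Q = 185000/3.598e+06 = 0.05142 yr.

0.0514 yr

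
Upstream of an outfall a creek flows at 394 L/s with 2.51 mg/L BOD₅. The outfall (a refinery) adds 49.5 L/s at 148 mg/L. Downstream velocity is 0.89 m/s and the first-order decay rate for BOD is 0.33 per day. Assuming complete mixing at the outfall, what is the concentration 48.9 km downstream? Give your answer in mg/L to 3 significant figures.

49.5 L/s = 0.0495 m³/s.
394 L/s = 0.394 m³/s.
After complete mixing, C₀ = (0.0495·148 + 0.394·2.51) / 0.4435 = 18.75 mg/L.
Travel time t = 4.89e+04 m / 0.89 m/s = 5.494e+04 s = 0.6359 d.
C = 18.75·exp(−0.33·0.6359) = 18.75·0.8107 = 15.2 mg/L.

15.2 mg/L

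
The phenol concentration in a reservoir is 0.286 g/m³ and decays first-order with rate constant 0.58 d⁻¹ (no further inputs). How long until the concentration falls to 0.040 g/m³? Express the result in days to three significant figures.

t = ln(C₀/C)/k = ln(0.286/0.040)/0.58 = 1.967/0.58 = 3.392 d.

3.39 d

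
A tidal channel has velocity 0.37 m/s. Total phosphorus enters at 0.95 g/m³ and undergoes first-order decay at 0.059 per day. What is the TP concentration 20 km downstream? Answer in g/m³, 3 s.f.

Travel time t = 20 km / 0.37 m/s = 2e+04/0.37 = 5.405e+04 s = 0.6256 d.
First-order decay: C = 0.95·exp(−0.059·0.6256) = 0.95·0.9638 = 0.9156 g/m³.

0.916 g/m³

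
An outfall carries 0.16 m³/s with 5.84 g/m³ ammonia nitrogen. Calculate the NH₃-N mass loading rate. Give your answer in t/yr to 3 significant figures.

29.5 t/yr

Mass flux = Q·C = 0.16 m³/s × 5.84 g/m³ = 0.9344 g/s.
= 0.9344 g/s × 31.56 = 29.49 t/yr.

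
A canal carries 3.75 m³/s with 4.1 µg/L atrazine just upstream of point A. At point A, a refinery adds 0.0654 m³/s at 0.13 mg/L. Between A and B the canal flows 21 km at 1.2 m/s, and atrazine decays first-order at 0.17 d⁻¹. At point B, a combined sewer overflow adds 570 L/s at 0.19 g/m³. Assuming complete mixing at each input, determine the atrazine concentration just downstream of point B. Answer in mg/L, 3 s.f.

4.1 µg/L = 0.0041 mg/L.
After input A: C = (3.75·0.0041 + 0.0654·0.13) / 3.815 = 0.006258 mg/L.
Over the 21 km reach to input B (t = 1.75e+04 s = 0.2025 d), decay gives C = 0.006258·exp(−0.17·0.2025) = 0.006046 mg/L.
570 L/s = 0.57 m³/s.
After input B: C = (3.815·0.006046 + 0.57·0.19) / 4.385 = 0.02996 mg/L.

0.0300 mg/L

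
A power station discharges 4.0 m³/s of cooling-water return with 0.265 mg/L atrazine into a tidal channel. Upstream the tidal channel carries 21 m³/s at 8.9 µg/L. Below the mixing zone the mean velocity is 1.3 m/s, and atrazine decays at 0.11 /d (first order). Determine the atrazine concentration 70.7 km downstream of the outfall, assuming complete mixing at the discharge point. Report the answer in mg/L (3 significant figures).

8.9 µg/L = 0.0089 mg/L.
After complete mixing, C₀ = (4·0.265 + 21·0.0089) / 25 = 0.04988 mg/L.
Travel time t = 7.07e+04 m / 1.3 m/s = 5.438e+04 s = 0.6295 d.
C = 0.04988·exp(−0.11·0.6295) = 0.04988·0.9331 = 0.04654 mg/L.

0.0465 mg/L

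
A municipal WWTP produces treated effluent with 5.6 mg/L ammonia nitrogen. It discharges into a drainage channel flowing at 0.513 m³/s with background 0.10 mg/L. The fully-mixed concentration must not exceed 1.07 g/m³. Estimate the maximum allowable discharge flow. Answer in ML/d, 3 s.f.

Mass balance at complete mixing: C_std·(Q_w + Q_r) = Q_w·C_e + Q_r·C_b.
Rearranging, Q_w = Q_r·(C_std − C_b)/(C_e − C_std) = 0.513·(1.07 − 0.1) / (5.6 − 1.07) = 0.1098 m³/s.
= 9.491 ML/d.

9.49 ML/d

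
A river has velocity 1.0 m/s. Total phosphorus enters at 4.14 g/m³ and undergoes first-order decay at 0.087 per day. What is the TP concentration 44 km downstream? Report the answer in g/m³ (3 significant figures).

Travel time t = 44 km / 1.0 m/s = 4.4e+04/1.0 = 4.4e+04 s = 0.5093 d.
First-order decay: C = 4.14·exp(−0.087·0.5093) = 4.14·0.9567 = 3.961 g/m³.

3.96 g/m³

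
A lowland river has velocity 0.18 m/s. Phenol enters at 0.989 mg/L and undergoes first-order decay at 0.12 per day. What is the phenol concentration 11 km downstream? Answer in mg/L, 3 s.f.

Travel time t = 11 km / 0.18 m/s = 1.1e+04/0.18 = 6.111e+04 s = 0.7073 d.
First-order decay: C = 0.989·exp(−0.12·0.7073) = 0.989·0.9186 = 0.9085 mg/L.

0.909 mg/L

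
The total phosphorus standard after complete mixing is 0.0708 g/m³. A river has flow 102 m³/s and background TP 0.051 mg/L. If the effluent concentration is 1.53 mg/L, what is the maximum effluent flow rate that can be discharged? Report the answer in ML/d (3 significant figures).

120 ML/d

Mass balance at complete mixing: C_std·(Q_w + Q_r) = Q_w·C_e + Q_r·C_b.
Rearranging, Q_w = Q_r·(C_std − C_b)/(C_e − C_std) = 102·(0.0708 − 0.051) / (1.53 − 0.0708) = 1.384 m³/s.
= 119.6 ML/d.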